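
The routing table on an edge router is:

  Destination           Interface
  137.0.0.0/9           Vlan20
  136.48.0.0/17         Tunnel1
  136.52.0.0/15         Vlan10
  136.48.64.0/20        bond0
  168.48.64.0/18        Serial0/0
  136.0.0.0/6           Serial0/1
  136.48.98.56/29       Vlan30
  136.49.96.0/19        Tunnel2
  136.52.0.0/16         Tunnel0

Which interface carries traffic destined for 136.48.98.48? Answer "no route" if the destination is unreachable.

Routes whose prefix contains 136.48.98.48:
  136.0.0.0/6 (136.0.0.0 - 139.255.255.255) -> Serial0/1
  136.48.0.0/17 (136.48.0.0 - 136.48.127.255) -> Tunnel1
More-specific entries that do NOT match:
  136.48.98.56/29 (136.48.98.56 - 136.48.98.63) does not contain 136.48.98.48
  136.48.64.0/20 (136.48.64.0 - 136.48.79.255) does not contain 136.48.98.48
  136.49.96.0/19 (136.49.96.0 - 136.49.127.255) does not contain 136.48.98.48
  168.48.64.0/18 (168.48.64.0 - 168.48.127.255) does not contain 136.48.98.48
Longest matching prefix is /17 -> interface Tunnel1.

Tunnel1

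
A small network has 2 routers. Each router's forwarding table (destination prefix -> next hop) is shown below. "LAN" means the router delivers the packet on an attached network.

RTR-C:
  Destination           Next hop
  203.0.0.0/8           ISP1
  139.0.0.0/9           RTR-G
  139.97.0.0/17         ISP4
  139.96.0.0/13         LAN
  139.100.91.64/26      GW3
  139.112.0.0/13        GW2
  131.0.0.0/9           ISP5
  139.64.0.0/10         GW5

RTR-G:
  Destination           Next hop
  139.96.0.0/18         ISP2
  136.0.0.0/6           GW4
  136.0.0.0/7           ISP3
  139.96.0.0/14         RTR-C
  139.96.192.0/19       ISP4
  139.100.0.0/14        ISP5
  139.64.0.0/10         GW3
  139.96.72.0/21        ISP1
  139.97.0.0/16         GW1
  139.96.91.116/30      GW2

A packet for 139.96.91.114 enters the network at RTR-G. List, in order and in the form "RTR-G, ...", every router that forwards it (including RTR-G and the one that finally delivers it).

RTR-G, RTR-C

At RTR-G: longest match for 139.96.91.114 is 139.96.0.0/14 -> RTR-C
At RTR-C: longest match for 139.96.91.114 is 139.96.0.0/13 -> LAN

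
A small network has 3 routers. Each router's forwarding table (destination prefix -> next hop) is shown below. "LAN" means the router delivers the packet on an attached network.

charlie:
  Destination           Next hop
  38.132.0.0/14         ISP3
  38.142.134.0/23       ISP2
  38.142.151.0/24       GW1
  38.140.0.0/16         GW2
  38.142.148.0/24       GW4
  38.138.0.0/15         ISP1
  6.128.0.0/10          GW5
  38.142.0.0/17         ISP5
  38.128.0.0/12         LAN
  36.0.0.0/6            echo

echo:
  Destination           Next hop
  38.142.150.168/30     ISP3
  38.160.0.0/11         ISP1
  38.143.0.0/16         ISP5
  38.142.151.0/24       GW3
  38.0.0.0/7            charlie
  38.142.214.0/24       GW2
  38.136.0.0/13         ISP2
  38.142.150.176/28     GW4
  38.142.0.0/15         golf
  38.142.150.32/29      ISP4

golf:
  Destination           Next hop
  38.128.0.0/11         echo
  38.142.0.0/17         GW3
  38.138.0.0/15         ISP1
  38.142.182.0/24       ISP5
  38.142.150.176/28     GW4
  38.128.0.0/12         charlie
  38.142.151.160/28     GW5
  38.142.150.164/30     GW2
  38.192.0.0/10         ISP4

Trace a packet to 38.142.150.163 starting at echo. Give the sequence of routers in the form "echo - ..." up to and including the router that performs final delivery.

echo - golf - charlie

At echo: longest match for 38.142.150.163 is 38.142.0.0/15 -> golf
At golf: longest match for 38.142.150.163 is 38.128.0.0/12 -> charlie
At charlie: longest match for 38.142.150.163 is 38.128.0.0/12 -> LAN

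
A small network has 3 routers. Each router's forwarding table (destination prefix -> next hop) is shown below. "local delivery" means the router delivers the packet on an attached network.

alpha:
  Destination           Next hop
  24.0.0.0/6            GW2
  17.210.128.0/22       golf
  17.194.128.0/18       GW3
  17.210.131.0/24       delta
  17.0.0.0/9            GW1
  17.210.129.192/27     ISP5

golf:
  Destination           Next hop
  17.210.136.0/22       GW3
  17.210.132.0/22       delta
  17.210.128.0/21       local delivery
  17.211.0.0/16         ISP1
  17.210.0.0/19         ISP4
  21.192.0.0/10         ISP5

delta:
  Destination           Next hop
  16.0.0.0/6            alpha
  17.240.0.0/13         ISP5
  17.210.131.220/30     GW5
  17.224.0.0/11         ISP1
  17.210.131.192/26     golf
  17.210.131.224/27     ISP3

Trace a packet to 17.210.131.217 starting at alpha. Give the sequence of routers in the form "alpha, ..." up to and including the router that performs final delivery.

At alpha: longest match for 17.210.131.217 is 17.210.131.0/24 -> delta
At delta: longest match for 17.210.131.217 is 17.210.131.192/26 -> golf
At golf: longest match for 17.210.131.217 is 17.210.128.0/21 -> local delivery

alpha, delta, golf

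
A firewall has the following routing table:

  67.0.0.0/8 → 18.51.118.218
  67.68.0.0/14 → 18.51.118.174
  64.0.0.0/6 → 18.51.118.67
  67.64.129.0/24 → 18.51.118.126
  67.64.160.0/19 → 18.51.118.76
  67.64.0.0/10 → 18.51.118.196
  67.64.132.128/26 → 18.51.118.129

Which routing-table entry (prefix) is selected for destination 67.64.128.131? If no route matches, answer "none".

67.64.0.0/10

Entries matching 67.64.128.131:
  64.0.0.0/6 (64.0.0.0 - 67.255.255.255)
  67.0.0.0/8 (67.0.0.0 - 67.255.255.255)
  67.64.0.0/10 (67.64.0.0 - 67.127.255.255)
Most specific is 67.64.0.0/10.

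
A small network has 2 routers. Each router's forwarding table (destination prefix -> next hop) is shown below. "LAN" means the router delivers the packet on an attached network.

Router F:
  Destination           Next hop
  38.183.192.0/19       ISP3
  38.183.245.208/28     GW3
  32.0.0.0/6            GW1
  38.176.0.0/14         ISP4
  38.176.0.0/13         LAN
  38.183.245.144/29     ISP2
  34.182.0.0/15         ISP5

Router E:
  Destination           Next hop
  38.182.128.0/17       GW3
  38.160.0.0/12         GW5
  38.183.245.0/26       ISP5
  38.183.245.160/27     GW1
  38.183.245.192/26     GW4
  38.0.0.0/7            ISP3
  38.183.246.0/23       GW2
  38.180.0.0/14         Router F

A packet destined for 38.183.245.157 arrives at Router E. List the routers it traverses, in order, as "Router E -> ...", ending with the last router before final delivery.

At Router E: longest match for 38.183.245.157 is 38.180.0.0/14 -> Router F
At Router F: longest match for 38.183.245.157 is 38.176.0.0/13 -> LAN

Router E -> Router F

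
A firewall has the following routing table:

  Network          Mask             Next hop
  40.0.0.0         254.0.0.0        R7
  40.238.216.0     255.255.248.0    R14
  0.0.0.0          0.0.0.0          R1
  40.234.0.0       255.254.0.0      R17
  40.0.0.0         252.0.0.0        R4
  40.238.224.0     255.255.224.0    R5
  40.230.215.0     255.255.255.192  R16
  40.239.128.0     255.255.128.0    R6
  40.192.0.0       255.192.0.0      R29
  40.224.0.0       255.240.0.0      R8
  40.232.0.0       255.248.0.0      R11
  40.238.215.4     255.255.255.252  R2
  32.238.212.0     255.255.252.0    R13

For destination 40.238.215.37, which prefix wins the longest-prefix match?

Entries matching 40.238.215.37:
  0.0.0.0/0 (default, matches everything)
  40.0.0.0/6 (40.0.0.0 - 43.255.255.255)
  40.0.0.0/7 (40.0.0.0 - 41.255.255.255)
  40.192.0.0/10 (40.192.0.0 - 40.255.255.255)
  40.224.0.0/12 (40.224.0.0 - 40.239.255.255)
  40.232.0.0/13 (40.232.0.0 - 40.239.255.255)
Most specific is 40.232.0.0/13.

40.232.0.0/13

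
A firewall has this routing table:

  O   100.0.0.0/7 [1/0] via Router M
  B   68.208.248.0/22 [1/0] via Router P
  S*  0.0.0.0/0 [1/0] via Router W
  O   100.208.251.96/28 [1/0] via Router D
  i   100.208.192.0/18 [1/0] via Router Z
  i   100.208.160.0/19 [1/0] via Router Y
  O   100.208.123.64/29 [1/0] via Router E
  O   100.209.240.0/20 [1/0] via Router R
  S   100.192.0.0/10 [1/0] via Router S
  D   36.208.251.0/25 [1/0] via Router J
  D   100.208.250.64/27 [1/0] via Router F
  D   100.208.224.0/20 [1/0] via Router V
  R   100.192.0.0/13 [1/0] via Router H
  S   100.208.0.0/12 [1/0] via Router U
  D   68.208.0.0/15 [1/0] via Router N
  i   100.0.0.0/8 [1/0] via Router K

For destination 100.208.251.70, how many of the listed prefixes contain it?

Prefixes containing 100.208.251.70:
  0.0.0.0/0 (default, matches everything)
  100.0.0.0/7 (100.0.0.0 - 101.255.255.255)
  100.0.0.0/8 (100.0.0.0 - 100.255.255.255)
  100.192.0.0/10 (100.192.0.0 - 100.255.255.255)
  100.208.0.0/12 (100.208.0.0 - 100.223.255.255)
  100.208.192.0/18 (100.208.192.0 - 100.208.255.255)
Total matching entries: 6.

6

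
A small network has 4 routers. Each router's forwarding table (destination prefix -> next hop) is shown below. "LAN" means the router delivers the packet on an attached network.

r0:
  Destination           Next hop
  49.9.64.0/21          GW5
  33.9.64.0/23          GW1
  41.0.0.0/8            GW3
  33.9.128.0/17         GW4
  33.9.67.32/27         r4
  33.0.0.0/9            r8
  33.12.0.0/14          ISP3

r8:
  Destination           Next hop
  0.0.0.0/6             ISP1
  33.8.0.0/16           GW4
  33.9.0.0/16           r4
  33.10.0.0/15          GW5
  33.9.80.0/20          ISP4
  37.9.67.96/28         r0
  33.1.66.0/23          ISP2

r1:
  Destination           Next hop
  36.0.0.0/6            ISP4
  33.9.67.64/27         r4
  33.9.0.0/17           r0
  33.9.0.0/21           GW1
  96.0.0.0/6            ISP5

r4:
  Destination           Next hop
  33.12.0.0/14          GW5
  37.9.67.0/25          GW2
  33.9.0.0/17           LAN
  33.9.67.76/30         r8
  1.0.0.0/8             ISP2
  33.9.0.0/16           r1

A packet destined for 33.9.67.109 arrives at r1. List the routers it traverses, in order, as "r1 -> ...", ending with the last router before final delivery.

At r1: longest match for 33.9.67.109 is 33.9.0.0/17 -> r0
At r0: longest match for 33.9.67.109 is 33.0.0.0/9 -> r8
At r8: longest match for 33.9.67.109 is 33.9.0.0/16 -> r4
At r4: longest match for 33.9.67.109 is 33.9.0.0/17 -> LAN

r1 -> r0 -> r8 -> r4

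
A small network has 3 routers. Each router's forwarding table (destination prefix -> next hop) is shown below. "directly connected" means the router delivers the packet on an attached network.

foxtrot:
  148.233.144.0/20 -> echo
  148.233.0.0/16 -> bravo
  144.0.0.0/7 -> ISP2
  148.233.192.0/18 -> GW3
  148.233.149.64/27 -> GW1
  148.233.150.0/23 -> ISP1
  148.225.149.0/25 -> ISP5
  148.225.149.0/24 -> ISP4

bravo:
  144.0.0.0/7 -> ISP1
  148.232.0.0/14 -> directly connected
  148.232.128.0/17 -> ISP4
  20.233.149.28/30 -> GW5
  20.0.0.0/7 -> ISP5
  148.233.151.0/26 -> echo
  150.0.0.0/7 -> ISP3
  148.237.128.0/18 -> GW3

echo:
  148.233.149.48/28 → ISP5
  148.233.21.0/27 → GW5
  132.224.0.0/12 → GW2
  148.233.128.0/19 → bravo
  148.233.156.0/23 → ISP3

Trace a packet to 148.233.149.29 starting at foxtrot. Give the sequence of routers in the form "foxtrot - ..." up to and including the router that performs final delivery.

foxtrot - echo - bravo

At foxtrot: longest match for 148.233.149.29 is 148.233.144.0/20 -> echo
At echo: longest match for 148.233.149.29 is 148.233.128.0/19 -> bravo
At bravo: longest match for 148.233.149.29 is 148.232.0.0/14 -> directly connected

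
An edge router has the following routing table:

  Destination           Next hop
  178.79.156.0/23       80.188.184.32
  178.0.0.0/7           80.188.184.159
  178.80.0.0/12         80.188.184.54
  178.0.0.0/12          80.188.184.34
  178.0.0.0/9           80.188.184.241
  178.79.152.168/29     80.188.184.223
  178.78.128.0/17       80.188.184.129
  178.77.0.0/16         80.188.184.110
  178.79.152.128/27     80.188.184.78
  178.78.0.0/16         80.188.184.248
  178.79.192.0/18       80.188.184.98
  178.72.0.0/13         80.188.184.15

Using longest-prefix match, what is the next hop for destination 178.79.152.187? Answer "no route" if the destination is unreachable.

Routes whose prefix contains 178.79.152.187:
  178.0.0.0/7 (178.0.0.0 - 179.255.255.255) -> 80.188.184.159
  178.0.0.0/9 (178.0.0.0 - 178.127.255.255) -> 80.188.184.241
  178.72.0.0/13 (178.72.0.0 - 178.79.255.255) -> 80.188.184.15
More-specific entries that do NOT match:
  178.79.152.168/29 (178.79.152.168 - 178.79.152.175) does not contain 178.79.152.187
  178.79.152.128/27 (178.79.152.128 - 178.79.152.159) does not contain 178.79.152.187
  178.79.156.0/23 (178.79.156.0 - 178.79.157.255) does not contain 178.79.152.187
  178.79.192.0/18 (178.79.192.0 - 178.79.255.255) does not contain 178.79.152.187
  178.78.128.0/17 (178.78.128.0 - 178.78.255.255) does not contain 178.79.152.187
  178.77.0.0/16 (178.77.0.0 - 178.77.255.255) does not contain 178.79.152.187
  178.78.0.0/16 (178.78.0.0 - 178.78.255.255) does not contain 178.79.152.187
Longest matching prefix is /13 -> next hop 80.188.184.15.

80.188.184.15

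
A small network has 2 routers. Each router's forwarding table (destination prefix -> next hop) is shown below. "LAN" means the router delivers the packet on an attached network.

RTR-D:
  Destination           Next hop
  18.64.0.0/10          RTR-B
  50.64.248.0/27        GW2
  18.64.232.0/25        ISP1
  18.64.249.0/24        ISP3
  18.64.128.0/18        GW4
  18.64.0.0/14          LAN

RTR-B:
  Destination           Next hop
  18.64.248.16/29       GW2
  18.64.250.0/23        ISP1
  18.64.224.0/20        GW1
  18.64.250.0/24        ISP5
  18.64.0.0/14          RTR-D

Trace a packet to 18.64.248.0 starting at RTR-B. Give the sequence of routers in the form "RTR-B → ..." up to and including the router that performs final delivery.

RTR-B → RTR-D

At RTR-B: longest match for 18.64.248.0 is 18.64.0.0/14 -> RTR-D
At RTR-D: longest match for 18.64.248.0 is 18.64.0.0/14 -> LAN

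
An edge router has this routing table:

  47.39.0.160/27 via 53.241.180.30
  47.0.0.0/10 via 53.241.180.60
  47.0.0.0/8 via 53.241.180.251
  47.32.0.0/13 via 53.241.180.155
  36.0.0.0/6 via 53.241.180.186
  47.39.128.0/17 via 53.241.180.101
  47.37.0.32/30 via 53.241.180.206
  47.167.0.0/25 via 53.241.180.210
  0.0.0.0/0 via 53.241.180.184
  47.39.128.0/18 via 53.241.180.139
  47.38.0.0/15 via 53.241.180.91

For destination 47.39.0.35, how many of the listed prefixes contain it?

Prefixes containing 47.39.0.35:
  0.0.0.0/0 (default, matches everything)
  47.0.0.0/8 (47.0.0.0 - 47.255.255.255)
  47.0.0.0/10 (47.0.0.0 - 47.63.255.255)
  47.32.0.0/13 (47.32.0.0 - 47.39.255.255)
  47.38.0.0/15 (47.38.0.0 - 47.39.255.255)
Total matching entries: 5.

5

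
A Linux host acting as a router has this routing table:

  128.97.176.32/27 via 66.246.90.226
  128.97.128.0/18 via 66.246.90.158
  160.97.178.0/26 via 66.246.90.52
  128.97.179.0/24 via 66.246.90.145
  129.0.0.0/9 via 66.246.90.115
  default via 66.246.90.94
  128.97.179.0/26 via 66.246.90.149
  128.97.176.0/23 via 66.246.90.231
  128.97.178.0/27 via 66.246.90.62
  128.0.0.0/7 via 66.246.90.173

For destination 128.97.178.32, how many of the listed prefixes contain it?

Prefixes containing 128.97.178.32:
  0.0.0.0/0 (default, matches everything)
  128.0.0.0/7 (128.0.0.0 - 129.255.255.255)
  128.97.128.0/18 (128.97.128.0 - 128.97.191.255)
Total matching entries: 3.

3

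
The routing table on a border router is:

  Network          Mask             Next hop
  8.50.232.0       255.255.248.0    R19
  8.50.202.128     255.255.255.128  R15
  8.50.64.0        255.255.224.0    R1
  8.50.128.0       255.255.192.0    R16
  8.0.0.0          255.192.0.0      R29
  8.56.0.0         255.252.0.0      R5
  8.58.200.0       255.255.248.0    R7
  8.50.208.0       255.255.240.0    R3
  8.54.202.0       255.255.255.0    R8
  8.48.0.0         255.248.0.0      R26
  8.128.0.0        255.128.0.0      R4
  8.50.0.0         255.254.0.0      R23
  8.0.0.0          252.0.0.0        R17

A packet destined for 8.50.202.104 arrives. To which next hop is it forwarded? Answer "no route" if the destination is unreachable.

R23

Routes whose prefix contains 8.50.202.104:
  8.0.0.0/6 (8.0.0.0 - 11.255.255.255) -> R17
  8.0.0.0/10 (8.0.0.0 - 8.63.255.255) -> R29
  8.48.0.0/13 (8.48.0.0 - 8.55.255.255) -> R26
  8.50.0.0/15 (8.50.0.0 - 8.51.255.255) -> R23
More-specific entries that do NOT match:
  8.50.202.128/25 (8.50.202.128 - 8.50.202.255) does not contain 8.50.202.104
  8.54.202.0/24 (8.54.202.0 - 8.54.202.255) does not contain 8.50.202.104
  8.50.232.0/21 (8.50.232.0 - 8.50.239.255) does not contain 8.50.202.104
  8.58.200.0/21 (8.58.200.0 - 8.58.207.255) does not contain 8.50.202.104
  8.50.208.0/20 (8.50.208.0 - 8.50.223.255) does not contain 8.50.202.104
  8.50.64.0/19 (8.50.64.0 - 8.50.95.255) does not contain 8.50.202.104
  8.50.128.0/18 (8.50.128.0 - 8.50.191.255) does not contain 8.50.202.104
Longest matching prefix is /15 -> next hop R23.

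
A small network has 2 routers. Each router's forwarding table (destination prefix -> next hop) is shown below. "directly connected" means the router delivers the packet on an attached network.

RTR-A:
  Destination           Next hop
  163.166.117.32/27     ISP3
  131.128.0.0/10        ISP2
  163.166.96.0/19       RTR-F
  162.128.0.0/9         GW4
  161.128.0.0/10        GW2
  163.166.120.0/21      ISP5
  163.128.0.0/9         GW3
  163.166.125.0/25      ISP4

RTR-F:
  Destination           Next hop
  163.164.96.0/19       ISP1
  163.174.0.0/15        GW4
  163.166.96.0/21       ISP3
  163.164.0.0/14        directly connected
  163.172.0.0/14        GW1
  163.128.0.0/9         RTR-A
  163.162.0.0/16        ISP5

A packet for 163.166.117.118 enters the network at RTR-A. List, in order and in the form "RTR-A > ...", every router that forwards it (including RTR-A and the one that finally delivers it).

At RTR-A: longest match for 163.166.117.118 is 163.166.96.0/19 -> RTR-F
At RTR-F: longest match for 163.166.117.118 is 163.164.0.0/14 -> directly connected

RTR-A > RTR-F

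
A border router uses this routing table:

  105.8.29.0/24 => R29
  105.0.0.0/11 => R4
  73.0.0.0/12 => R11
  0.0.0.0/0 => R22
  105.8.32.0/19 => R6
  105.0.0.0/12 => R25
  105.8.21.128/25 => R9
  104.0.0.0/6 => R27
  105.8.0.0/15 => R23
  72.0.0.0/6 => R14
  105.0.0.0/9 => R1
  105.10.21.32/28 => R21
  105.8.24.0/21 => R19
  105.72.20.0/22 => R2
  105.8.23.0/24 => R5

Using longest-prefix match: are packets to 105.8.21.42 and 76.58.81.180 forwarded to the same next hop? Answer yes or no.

no

105.8.21.42: longest match 105.8.0.0/15 -> R23
76.58.81.180: longest match 0.0.0.0/0 -> R22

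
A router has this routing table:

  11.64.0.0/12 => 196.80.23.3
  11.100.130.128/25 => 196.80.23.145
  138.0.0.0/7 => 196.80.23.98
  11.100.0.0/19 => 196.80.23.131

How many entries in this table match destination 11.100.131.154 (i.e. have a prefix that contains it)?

0

No listed prefix contains 11.100.131.154.
Total matching entries: 0.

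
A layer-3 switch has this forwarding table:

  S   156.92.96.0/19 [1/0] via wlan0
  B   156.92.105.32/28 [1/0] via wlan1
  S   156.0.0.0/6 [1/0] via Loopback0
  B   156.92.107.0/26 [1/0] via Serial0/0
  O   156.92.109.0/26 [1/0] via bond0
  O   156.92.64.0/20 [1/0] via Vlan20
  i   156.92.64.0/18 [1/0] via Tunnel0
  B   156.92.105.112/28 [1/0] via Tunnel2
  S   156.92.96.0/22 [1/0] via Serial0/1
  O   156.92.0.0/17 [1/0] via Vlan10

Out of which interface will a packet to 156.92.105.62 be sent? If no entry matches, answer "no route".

wlan0

Routes whose prefix contains 156.92.105.62:
  156.0.0.0/6 (156.0.0.0 - 159.255.255.255) -> Loopback0
  156.92.0.0/17 (156.92.0.0 - 156.92.127.255) -> Vlan10
  156.92.64.0/18 (156.92.64.0 - 156.92.127.255) -> Tunnel0
  156.92.96.0/19 (156.92.96.0 - 156.92.127.255) -> wlan0
More-specific entries that do NOT match:
  156.92.105.32/28 (156.92.105.32 - 156.92.105.47) does not contain 156.92.105.62
  156.92.105.112/28 (156.92.105.112 - 156.92.105.127) does not contain 156.92.105.62
  156.92.107.0/26 (156.92.107.0 - 156.92.107.63) does not contain 156.92.105.62
  156.92.109.0/26 (156.92.109.0 - 156.92.109.63) does not contain 156.92.105.62
  156.92.96.0/22 (156.92.96.0 - 156.92.99.255) does not contain 156.92.105.62
  156.92.64.0/20 (156.92.64.0 - 156.92.79.255) does not contain 156.92.105.62
Longest matching prefix is /19 -> interface wlan0.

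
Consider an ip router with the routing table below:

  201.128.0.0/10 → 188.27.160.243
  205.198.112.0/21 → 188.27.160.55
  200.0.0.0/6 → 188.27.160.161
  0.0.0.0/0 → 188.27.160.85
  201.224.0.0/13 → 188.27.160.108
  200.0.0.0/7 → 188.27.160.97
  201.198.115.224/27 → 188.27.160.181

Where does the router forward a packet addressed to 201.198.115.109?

188.27.160.97

Routes whose prefix contains 201.198.115.109:
  0.0.0.0/0 (default, matches everything) -> 188.27.160.85
  200.0.0.0/6 (200.0.0.0 - 203.255.255.255) -> 188.27.160.161
  200.0.0.0/7 (200.0.0.0 - 201.255.255.255) -> 188.27.160.97
More-specific entries that do NOT match:
  201.198.115.224/27 (201.198.115.224 - 201.198.115.255) does not contain 201.198.115.109
  205.198.112.0/21 (205.198.112.0 - 205.198.119.255) does not contain 201.198.115.109
  201.224.0.0/13 (201.224.0.0 - 201.231.255.255) does not contain 201.198.115.109
  201.128.0.0/10 (201.128.0.0 - 201.191.255.255) does not contain 201.198.115.109
Longest matching prefix is /7 -> next hop 188.27.160.97.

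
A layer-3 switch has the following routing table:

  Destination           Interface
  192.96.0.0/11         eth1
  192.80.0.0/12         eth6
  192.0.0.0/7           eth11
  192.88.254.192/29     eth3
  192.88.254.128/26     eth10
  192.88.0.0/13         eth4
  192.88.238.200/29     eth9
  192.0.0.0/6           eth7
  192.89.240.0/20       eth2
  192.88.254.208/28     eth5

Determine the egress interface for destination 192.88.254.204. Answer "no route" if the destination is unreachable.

Routes whose prefix contains 192.88.254.204:
  192.0.0.0/6 (192.0.0.0 - 195.255.255.255) -> eth7
  192.0.0.0/7 (192.0.0.0 - 193.255.255.255) -> eth11
  192.80.0.0/12 (192.80.0.0 - 192.95.255.255) -> eth6
  192.88.0.0/13 (192.88.0.0 - 192.95.255.255) -> eth4
More-specific entries that do NOT match:
  192.88.254.192/29 (192.88.254.192 - 192.88.254.199) does not contain 192.88.254.204
  192.88.238.200/29 (192.88.238.200 - 192.88.238.207) does not contain 192.88.254.204
  192.88.254.208/28 (192.88.254.208 - 192.88.254.223) does not contain 192.88.254.204
  192.88.254.128/26 (192.88.254.128 - 192.88.254.191) does not contain 192.88.254.204
  192.89.240.0/20 (192.89.240.0 - 192.89.255.255) does not contain 192.88.254.204
Longest matching prefix is /13 -> interface eth4.

eth4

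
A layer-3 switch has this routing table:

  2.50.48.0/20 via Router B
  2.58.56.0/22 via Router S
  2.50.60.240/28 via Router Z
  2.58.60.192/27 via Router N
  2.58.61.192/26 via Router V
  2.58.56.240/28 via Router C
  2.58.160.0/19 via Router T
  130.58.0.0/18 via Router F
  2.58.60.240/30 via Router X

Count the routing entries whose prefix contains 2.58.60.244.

No listed prefix contains 2.58.60.244.
Total matching entries: 0.

0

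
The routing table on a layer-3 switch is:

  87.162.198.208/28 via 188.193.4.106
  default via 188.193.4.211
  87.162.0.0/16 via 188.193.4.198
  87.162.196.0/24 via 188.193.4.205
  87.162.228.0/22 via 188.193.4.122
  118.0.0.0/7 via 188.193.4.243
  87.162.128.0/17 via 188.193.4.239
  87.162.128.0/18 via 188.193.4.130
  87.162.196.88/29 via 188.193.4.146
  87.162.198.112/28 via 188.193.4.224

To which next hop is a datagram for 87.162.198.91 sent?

188.193.4.239

Routes whose prefix contains 87.162.198.91:
  0.0.0.0/0 (default, matches everything) -> 188.193.4.211
  87.162.0.0/16 (87.162.0.0 - 87.162.255.255) -> 188.193.4.198
  87.162.128.0/17 (87.162.128.0 - 87.162.255.255) -> 188.193.4.239
More-specific entries that do NOT match:
  87.162.196.88/29 (87.162.196.88 - 87.162.196.95) does not contain 87.162.198.91
  87.162.198.208/28 (87.162.198.208 - 87.162.198.223) does not contain 87.162.198.91
  87.162.198.112/28 (87.162.198.112 - 87.162.198.127) does not contain 87.162.198.91
  87.162.196.0/24 (87.162.196.0 - 87.162.196.255) does not contain 87.162.198.91
  87.162.228.0/22 (87.162.228.0 - 87.162.231.255) does not contain 87.162.198.91
  87.162.128.0/18 (87.162.128.0 - 87.162.191.255) does not contain 87.162.198.91
Longest matching prefix is /17 -> next hop 188.193.4.239.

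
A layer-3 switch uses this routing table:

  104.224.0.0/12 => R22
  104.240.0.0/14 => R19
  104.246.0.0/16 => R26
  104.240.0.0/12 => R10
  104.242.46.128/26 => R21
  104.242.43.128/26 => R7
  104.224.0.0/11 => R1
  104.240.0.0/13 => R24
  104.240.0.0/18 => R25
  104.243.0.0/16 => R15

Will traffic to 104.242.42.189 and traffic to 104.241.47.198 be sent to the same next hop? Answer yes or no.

104.242.42.189: longest match 104.240.0.0/14 -> R19
104.241.47.198: longest match 104.240.0.0/14 -> R19

yes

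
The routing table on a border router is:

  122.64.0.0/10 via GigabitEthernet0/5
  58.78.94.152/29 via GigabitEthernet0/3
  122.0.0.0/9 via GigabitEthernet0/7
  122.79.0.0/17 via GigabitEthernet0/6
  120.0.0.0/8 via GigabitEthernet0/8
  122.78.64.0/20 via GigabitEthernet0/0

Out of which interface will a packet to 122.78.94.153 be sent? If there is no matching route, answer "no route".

Routes whose prefix contains 122.78.94.153:
  122.0.0.0/9 (122.0.0.0 - 122.127.255.255) -> GigabitEthernet0/7
  122.64.0.0/10 (122.64.0.0 - 122.127.255.255) -> GigabitEthernet0/5
More-specific entries that do NOT match:
  58.78.94.152/29 (58.78.94.152 - 58.78.94.159) does not contain 122.78.94.153
  122.78.64.0/20 (122.78.64.0 - 122.78.79.255) does not contain 122.78.94.153
  122.79.0.0/17 (122.79.0.0 - 122.79.127.255) does not contain 122.78.94.153
Longest matching prefix is /10 -> interface GigabitEthernet0/5.

GigabitEthernet0/5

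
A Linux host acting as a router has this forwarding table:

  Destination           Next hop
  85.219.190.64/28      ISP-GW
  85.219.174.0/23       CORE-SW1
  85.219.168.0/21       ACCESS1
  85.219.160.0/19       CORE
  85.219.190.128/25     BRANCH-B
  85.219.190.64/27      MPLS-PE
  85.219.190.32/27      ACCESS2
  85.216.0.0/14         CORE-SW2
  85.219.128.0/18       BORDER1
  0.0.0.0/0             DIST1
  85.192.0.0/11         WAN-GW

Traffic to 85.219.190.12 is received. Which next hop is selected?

Routes whose prefix contains 85.219.190.12:
  0.0.0.0/0 (default, matches everything) -> DIST1
  85.192.0.0/11 (85.192.0.0 - 85.223.255.255) -> WAN-GW
  85.216.0.0/14 (85.216.0.0 - 85.219.255.255) -> CORE-SW2
  85.219.128.0/18 (85.219.128.0 - 85.219.191.255) -> BORDER1
  85.219.160.0/19 (85.219.160.0 - 85.219.191.255) -> CORE
More-specific entries that do NOT match:
  85.219.190.64/28 (85.219.190.64 - 85.219.190.79) does not contain 85.219.190.12
  85.219.190.64/27 (85.219.190.64 - 85.219.190.95) does not contain 85.219.190.12
  85.219.190.32/27 (85.219.190.32 - 85.219.190.63) does not contain 85.219.190.12
  85.219.190.128/25 (85.219.190.128 - 85.219.190.255) does not contain 85.219.190.12
  85.219.174.0/23 (85.219.174.0 - 85.219.175.255) does not contain 85.219.190.12
  85.219.168.0/21 (85.219.168.0 - 85.219.175.255) does not contain 85.219.190.12
Longest matching prefix is /19 -> next hop CORE.

CORE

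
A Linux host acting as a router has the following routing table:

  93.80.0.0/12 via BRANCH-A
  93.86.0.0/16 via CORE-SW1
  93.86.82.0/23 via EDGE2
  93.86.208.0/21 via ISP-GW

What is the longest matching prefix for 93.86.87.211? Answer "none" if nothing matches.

Entries matching 93.86.87.211:
  93.80.0.0/12 (93.80.0.0 - 93.95.255.255)
  93.86.0.0/16 (93.86.0.0 - 93.86.255.255)
Most specific is 93.86.0.0/16.

93.86.0.0/16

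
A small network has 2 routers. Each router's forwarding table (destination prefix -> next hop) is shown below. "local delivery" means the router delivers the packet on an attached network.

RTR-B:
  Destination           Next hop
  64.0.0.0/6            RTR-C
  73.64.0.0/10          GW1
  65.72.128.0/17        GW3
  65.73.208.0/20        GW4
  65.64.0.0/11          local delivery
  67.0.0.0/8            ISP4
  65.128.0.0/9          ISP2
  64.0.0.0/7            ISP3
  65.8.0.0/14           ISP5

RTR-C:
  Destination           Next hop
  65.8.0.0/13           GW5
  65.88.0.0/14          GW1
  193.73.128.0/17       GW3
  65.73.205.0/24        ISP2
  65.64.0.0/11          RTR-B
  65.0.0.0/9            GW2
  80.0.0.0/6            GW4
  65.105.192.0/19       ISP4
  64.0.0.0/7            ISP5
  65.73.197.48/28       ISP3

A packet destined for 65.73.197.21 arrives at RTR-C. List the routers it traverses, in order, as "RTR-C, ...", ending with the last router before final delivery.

RTR-C, RTR-B

At RTR-C: longest match for 65.73.197.21 is 65.64.0.0/11 -> RTR-B
At RTR-B: longest match for 65.73.197.21 is 65.64.0.0/11 -> local delivery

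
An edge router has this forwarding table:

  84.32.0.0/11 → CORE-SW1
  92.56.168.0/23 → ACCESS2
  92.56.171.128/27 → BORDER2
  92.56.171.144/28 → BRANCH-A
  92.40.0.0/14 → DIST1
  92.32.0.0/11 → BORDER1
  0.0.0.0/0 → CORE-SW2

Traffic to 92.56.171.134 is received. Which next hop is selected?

Routes whose prefix contains 92.56.171.134:
  0.0.0.0/0 (default, matches everything) -> CORE-SW2
  92.32.0.0/11 (92.32.0.0 - 92.63.255.255) -> BORDER1
  92.56.171.128/27 (92.56.171.128 - 92.56.171.159) -> BORDER2
More-specific entries that do NOT match:
  92.56.171.144/28 (92.56.171.144 - 92.56.171.159) does not contain 92.56.171.134
Longest matching prefix is /27 -> next hop BORDER2.

BORDER2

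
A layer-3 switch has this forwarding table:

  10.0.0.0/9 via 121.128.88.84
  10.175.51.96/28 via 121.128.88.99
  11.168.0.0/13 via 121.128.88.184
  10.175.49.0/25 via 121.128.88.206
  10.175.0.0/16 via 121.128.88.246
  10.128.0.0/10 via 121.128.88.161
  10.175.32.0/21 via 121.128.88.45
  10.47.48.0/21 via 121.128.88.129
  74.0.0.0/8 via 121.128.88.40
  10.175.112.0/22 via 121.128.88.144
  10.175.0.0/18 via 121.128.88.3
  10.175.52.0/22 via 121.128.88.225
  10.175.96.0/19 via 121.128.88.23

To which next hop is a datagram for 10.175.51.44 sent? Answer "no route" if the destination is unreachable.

Routes whose prefix contains 10.175.51.44:
  10.128.0.0/10 (10.128.0.0 - 10.191.255.255) -> 121.128.88.161
  10.175.0.0/16 (10.175.0.0 - 10.175.255.255) -> 121.128.88.246
  10.175.0.0/18 (10.175.0.0 - 10.175.63.255) -> 121.128.88.3
More-specific entries that do NOT match:
  10.175.51.96/28 (10.175.51.96 - 10.175.51.111) does not contain 10.175.51.44
  10.175.49.0/25 (10.175.49.0 - 10.175.49.127) does not contain 10.175.51.44
  10.175.112.0/22 (10.175.112.0 - 10.175.115.255) does not contain 10.175.51.44
  10.175.52.0/22 (10.175.52.0 - 10.175.55.255) does not contain 10.175.51.44
  10.175.32.0/21 (10.175.32.0 - 10.175.39.255) does not contain 10.175.51.44
  10.47.48.0/21 (10.47.48.0 - 10.47.55.255) does not contain 10.175.51.44
  10.175.96.0/19 (10.175.96.0 - 10.175.127.255) does not contain 10.175.51.44
Longest matching prefix is /18 -> next hop 121.128.88.3.

121.128.88.3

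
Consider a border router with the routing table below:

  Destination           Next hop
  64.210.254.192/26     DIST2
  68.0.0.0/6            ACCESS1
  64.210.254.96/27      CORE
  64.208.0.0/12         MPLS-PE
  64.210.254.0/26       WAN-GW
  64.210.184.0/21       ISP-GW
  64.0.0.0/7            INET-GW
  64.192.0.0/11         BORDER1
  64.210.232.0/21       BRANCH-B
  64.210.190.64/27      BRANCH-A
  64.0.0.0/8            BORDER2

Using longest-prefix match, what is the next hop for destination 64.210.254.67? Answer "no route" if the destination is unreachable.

Routes whose prefix contains 64.210.254.67:
  64.0.0.0/7 (64.0.0.0 - 65.255.255.255) -> INET-GW
  64.0.0.0/8 (64.0.0.0 - 64.255.255.255) -> BORDER2
  64.192.0.0/11 (64.192.0.0 - 64.223.255.255) -> BORDER1
  64.208.0.0/12 (64.208.0.0 - 64.223.255.255) -> MPLS-PE
More-specific entries that do NOT match:
  64.210.254.96/27 (64.210.254.96 - 64.210.254.127) does not contain 64.210.254.67
  64.210.190.64/27 (64.210.190.64 - 64.210.190.95) does not contain 64.210.254.67
  64.210.254.192/26 (64.210.254.192 - 64.210.254.255) does not contain 64.210.254.67
  64.210.254.0/26 (64.210.254.0 - 64.210.254.63) does not contain 64.210.254.67
  64.210.184.0/21 (64.210.184.0 - 64.210.191.255) does not contain 64.210.254.67
  64.210.232.0/21 (64.210.232.0 - 64.210.239.255) does not contain 64.210.254.67
Longest matching prefix is /12 -> next hop MPLS-PE.

MPLS-PE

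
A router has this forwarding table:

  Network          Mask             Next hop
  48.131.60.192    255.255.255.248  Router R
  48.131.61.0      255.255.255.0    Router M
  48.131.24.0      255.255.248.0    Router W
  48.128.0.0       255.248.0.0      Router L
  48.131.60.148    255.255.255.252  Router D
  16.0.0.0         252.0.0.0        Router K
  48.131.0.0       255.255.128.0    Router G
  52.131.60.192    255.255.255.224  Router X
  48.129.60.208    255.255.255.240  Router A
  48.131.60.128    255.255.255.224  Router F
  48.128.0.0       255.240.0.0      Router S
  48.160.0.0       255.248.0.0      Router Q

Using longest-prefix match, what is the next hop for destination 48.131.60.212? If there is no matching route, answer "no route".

Routes whose prefix contains 48.131.60.212:
  48.128.0.0/12 (48.128.0.0 - 48.143.255.255) -> Router S
  48.128.0.0/13 (48.128.0.0 - 48.135.255.255) -> Router L
  48.131.0.0/17 (48.131.0.0 - 48.131.127.255) -> Router G
More-specific entries that do NOT match:
  48.131.60.148/30 (48.131.60.148 - 48.131.60.151) does not contain 48.131.60.212
  48.131.60.192/29 (48.131.60.192 - 48.131.60.199) does not contain 48.131.60.212
  48.129.60.208/28 (48.129.60.208 - 48.129.60.223) does not contain 48.131.60.212
  52.131.60.192/27 (52.131.60.192 - 52.131.60.223) does not contain 48.131.60.212
  48.131.60.128/27 (48.131.60.128 - 48.131.60.159) does not contain 48.131.60.212
  48.131.61.0/24 (48.131.61.0 - 48.131.61.255) does not contain 48.131.60.212
  48.131.24.0/21 (48.131.24.0 - 48.131.31.255) does not contain 48.131.60.212
Longest matching prefix is /17 -> next hop Router G.

Router G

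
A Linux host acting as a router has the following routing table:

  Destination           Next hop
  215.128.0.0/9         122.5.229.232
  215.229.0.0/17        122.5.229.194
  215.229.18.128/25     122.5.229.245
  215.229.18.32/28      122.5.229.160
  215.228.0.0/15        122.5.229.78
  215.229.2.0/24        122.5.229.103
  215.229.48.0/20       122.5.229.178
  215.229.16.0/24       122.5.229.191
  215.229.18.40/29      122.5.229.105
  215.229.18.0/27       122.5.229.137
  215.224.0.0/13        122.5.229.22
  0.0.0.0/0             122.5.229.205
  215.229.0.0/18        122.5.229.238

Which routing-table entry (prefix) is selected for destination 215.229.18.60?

Entries matching 215.229.18.60:
  0.0.0.0/0 (default, matches everything)
  215.128.0.0/9 (215.128.0.0 - 215.255.255.255)
  215.224.0.0/13 (215.224.0.0 - 215.231.255.255)
  215.228.0.0/15 (215.228.0.0 - 215.229.255.255)
  215.229.0.0/17 (215.229.0.0 - 215.229.127.255)
  215.229.0.0/18 (215.229.0.0 - 215.229.63.255)
Most specific is 215.229.0.0/18.

215.229.0.0/18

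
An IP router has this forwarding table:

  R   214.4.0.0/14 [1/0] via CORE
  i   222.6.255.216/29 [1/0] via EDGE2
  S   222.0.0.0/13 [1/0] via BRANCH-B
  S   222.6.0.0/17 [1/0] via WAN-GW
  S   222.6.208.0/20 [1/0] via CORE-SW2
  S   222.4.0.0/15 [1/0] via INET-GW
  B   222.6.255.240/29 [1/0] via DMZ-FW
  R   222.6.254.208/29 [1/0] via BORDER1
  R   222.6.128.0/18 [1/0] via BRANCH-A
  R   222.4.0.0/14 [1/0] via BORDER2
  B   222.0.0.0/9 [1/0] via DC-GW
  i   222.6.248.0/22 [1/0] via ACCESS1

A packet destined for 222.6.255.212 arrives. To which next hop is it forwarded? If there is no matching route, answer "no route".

BORDER2

Routes whose prefix contains 222.6.255.212:
  222.0.0.0/9 (222.0.0.0 - 222.127.255.255) -> DC-GW
  222.0.0.0/13 (222.0.0.0 - 222.7.255.255) -> BRANCH-B
  222.4.0.0/14 (222.4.0.0 - 222.7.255.255) -> BORDER2
More-specific entries that do NOT match:
  222.6.255.216/29 (222.6.255.216 - 222.6.255.223) does not contain 222.6.255.212
  222.6.255.240/29 (222.6.255.240 - 222.6.255.247) does not contain 222.6.255.212
  222.6.254.208/29 (222.6.254.208 - 222.6.254.215) does not contain 222.6.255.212
  222.6.248.0/22 (222.6.248.0 - 222.6.251.255) does not contain 222.6.255.212
  222.6.208.0/20 (222.6.208.0 - 222.6.223.255) does not contain 222.6.255.212
  222.6.128.0/18 (222.6.128.0 - 222.6.191.255) does not contain 222.6.255.212
  222.6.0.0/17 (222.6.0.0 - 222.6.127.255) does not contain 222.6.255.212
  222.4.0.0/15 (222.4.0.0 - 222.5.255.255) does not contain 222.6.255.212
Longest matching prefix is /14 -> next hop BORDER2.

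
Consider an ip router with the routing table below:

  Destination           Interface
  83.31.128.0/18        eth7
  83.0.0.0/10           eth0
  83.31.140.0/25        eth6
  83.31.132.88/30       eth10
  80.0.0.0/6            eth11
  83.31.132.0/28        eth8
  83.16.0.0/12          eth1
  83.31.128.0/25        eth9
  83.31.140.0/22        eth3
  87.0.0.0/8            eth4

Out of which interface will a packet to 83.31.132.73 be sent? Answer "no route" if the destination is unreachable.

Routes whose prefix contains 83.31.132.73:
  80.0.0.0/6 (80.0.0.0 - 83.255.255.255) -> eth11
  83.0.0.0/10 (83.0.0.0 - 83.63.255.255) -> eth0
  83.16.0.0/12 (83.16.0.0 - 83.31.255.255) -> eth1
  83.31.128.0/18 (83.31.128.0 - 83.31.191.255) -> eth7
More-specific entries that do NOT match:
  83.31.132.88/30 (83.31.132.88 - 83.31.132.91) does not contain 83.31.132.73
  83.31.132.0/28 (83.31.132.0 - 83.31.132.15) does not contain 83.31.132.73
  83.31.140.0/25 (83.31.140.0 - 83.31.140.127) does not contain 83.31.132.73
  83.31.128.0/25 (83.31.128.0 - 83.31.128.127) does not contain 83.31.132.73
  83.31.140.0/22 (83.31.140.0 - 83.31.143.255) does not contain 83.31.132.73
Longest matching prefix is /18 -> interface eth7.

eth7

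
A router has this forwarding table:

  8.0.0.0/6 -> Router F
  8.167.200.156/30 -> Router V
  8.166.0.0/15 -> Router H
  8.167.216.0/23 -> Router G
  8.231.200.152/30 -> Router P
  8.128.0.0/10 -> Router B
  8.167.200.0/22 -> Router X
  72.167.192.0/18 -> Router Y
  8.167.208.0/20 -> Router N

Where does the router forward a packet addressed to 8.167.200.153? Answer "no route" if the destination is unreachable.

Routes whose prefix contains 8.167.200.153:
  8.0.0.0/6 (8.0.0.0 - 11.255.255.255) -> Router F
  8.128.0.0/10 (8.128.0.0 - 8.191.255.255) -> Router B
  8.166.0.0/15 (8.166.0.0 - 8.167.255.255) -> Router H
  8.167.200.0/22 (8.167.200.0 - 8.167.203.255) -> Router X
More-specific entries that do NOT match:
  8.167.200.156/30 (8.167.200.156 - 8.167.200.159) does not contain 8.167.200.153
  8.231.200.152/30 (8.231.200.152 - 8.231.200.155) does not contain 8.167.200.153
  8.167.216.0/23 (8.167.216.0 - 8.167.217.255) does not contain 8.167.200.153
Longest matching prefix is /22 -> next hop Router X.

Router X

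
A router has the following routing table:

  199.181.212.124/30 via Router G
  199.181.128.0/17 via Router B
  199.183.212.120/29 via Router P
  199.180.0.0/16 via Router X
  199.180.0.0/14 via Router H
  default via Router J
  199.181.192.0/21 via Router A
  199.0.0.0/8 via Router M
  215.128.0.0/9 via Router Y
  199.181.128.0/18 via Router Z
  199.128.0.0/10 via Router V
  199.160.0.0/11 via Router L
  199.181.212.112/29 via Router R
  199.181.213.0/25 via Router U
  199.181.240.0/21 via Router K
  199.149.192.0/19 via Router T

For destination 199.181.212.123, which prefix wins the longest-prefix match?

Entries matching 199.181.212.123:
  0.0.0.0/0 (default, matches everything)
  199.0.0.0/8 (199.0.0.0 - 199.255.255.255)
  199.128.0.0/10 (199.128.0.0 - 199.191.255.255)
  199.160.0.0/11 (199.160.0.0 - 199.191.255.255)
  199.180.0.0/14 (199.180.0.0 - 199.183.255.255)
  199.181.128.0/17 (199.181.128.0 - 199.181.255.255)
Most specific is 199.181.128.0/17.

199.181.128.0/17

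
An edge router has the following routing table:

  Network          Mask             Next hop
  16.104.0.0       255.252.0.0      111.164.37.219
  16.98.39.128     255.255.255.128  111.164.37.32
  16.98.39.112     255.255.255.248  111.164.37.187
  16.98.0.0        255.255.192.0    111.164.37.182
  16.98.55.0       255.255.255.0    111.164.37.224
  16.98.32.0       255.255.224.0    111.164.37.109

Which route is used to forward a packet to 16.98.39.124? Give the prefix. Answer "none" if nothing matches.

16.98.32.0/19

Entries matching 16.98.39.124:
  16.98.0.0/18 (16.98.0.0 - 16.98.63.255)
  16.98.32.0/19 (16.98.32.0 - 16.98.63.255)
Most specific is 16.98.32.0/19.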